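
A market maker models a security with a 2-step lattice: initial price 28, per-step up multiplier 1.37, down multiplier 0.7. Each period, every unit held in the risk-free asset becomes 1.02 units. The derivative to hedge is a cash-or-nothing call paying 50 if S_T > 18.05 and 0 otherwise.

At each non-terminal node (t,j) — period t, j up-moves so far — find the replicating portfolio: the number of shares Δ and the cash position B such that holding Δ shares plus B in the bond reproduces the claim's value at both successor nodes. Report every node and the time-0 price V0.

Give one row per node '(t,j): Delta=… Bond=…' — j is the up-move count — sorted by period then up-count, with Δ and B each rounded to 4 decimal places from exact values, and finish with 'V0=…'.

(0,0): Delta=1.3650 Bond=-3.2760
(1,0): Delta=3.8075 Bond=-51.2145
(1,1): Delta=0.0000 Bond=49.0196
V0=34.9438

Since d<R<u, set p* = (R−d)/(u−d) = 0.4776; price each node as the discounted p*-expectation of its children.
Terminal values V(2,·): V(2,0)=0.0000, V(2,1)=50.0000, V(2,2)=50.0000
(1,0): S=19.6000. Δ = (V_up−V_dn)/(S_up−S_dn) = (50.0000−0.0000)/(26.8520−13.7200) = 3.8075. V = [p*·50.0000 + (1−p*)·0.0000]/1.02 = 23.4124. B = V − Δ·S = -51.2145.
(1,1): S=38.3600. Δ = (V_up−V_dn)/(S_up−S_dn) = (50.0000−50.0000)/(52.5532−26.8520) = 0.0000. V = [p*·50.0000 + (1−p*)·50.0000]/1.02 = 49.0196. B = V − Δ·S = 49.0196.
(0,0): S=28.0000. Δ = (V_up−V_dn)/(S_up−S_dn) = (49.0196−23.4124)/(38.3600−19.6000) = 1.3650. V = [p*·49.0196 + (1−p*)·23.4124]/1.02 = 34.9438. B = V − Δ·S = -3.2760.
Self-financing check: at every node Δ·S+B equals the discounted successor values.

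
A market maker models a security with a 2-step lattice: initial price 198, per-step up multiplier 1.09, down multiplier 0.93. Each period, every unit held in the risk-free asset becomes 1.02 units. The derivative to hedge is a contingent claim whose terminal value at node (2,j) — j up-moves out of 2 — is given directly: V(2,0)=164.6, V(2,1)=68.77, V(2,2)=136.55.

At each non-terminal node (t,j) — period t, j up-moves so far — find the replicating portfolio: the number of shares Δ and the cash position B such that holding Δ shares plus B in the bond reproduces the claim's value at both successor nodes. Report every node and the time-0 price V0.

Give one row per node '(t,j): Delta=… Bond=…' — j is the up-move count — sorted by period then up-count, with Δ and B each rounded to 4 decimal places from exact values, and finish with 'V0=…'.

(0,0): Delta=-0.1176 Bond=127.6235
(1,0): Delta=-3.2526 Bond=707.4626
(1,1): Delta=1.9629 Bond=-318.8248
V0=104.3430

No-arbitrage ⇒ martingale measure with p* = (R−d)/(u−d) = 0.5625.
Payoff layer (t=2): V(2,0)=164.6000, V(2,1)=68.7700, V(2,2)=136.5500
Node (1,0) S=184.1400: V=(p*·68.7700+(1−p*)·164.6000)/1.02=108.5251; Δ=(68.7700−164.6000)/(200.7126−171.2502)=-3.2526; B=V−Δ·S=707.4626
Node (1,1) S=215.8200: V=(p*·136.5500+(1−p*)·68.7700)/1.02=104.8002; Δ=(136.5500−68.7700)/(235.2438−200.7126)=1.9629; B=V−Δ·S=-318.8248
Node (0,0) S=198.0000: V=(p*·104.8002+(1−p*)·108.5251)/1.02=104.3430; Δ=(104.8002−108.5251)/(215.8200−184.1400)=-0.1176; B=V−Δ·S=127.6235
The time-0 hedge costs 104.3430, which is the no-arbitrage price.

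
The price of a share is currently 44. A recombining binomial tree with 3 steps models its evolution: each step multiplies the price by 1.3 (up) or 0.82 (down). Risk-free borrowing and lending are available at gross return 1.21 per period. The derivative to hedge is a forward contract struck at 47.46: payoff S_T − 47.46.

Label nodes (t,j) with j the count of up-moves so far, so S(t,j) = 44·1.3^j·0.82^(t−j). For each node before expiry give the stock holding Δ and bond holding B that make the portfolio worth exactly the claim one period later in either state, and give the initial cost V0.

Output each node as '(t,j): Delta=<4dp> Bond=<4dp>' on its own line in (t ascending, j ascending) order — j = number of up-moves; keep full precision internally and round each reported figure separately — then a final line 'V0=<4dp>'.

(0,0): Delta=1.0000 Bond=-26.7899
(1,0): Delta=1.0000 Bond=-32.4158
(1,1): Delta=1.0000 Bond=-32.4158
(2,0): Delta=1.0000 Bond=-39.2231
(2,1): Delta=1.0000 Bond=-39.2231
(2,2): Delta=1.0000 Bond=-39.2231
V0=17.2101

Since d<R<u, set p* = (R−d)/(u−d) = 0.8125; price each node as the discounted p*-expectation of its children.
Terminal values V(3,·): V(3,0)=-23.1998, V(3,1)=-8.9987, V(3,2)=13.5152, V(3,3)=49.2080
Node (2,0) S=29.5856: V=(p*·-8.9987+(1−p*)·-23.1998)/1.21=-9.6375; Δ=(-8.9987−-23.1998)/(38.4613−24.2602)=1.0000; B=V−Δ·S=-39.2231
Node (2,1) S=46.9040: V=(p*·13.5152+(1−p*)·-8.9987)/1.21=7.6809; Δ=(13.5152−-8.9987)/(60.9752−38.4613)=1.0000; B=V−Δ·S=-39.2231
Node (2,2) S=74.3600: V=(p*·49.2080+(1−p*)·13.5152)/1.21=35.1369; Δ=(49.2080−13.5152)/(96.6680−60.9752)=1.0000; B=V−Δ·S=-39.2231
Node (1,0) S=36.0800: V=(p*·7.6809+(1−p*)·-9.6375)/1.21=3.6642; Δ=(7.6809−-9.6375)/(46.9040−29.5856)=1.0000; B=V−Δ·S=-32.4158
Node (1,1) S=57.2000: V=(p*·35.1369+(1−p*)·7.6809)/1.21=24.7842; Δ=(35.1369−7.6809)/(74.3600−46.9040)=1.0000; B=V−Δ·S=-32.4158
Node (0,0) S=44.0000: V=(p*·24.7842+(1−p*)·3.6642)/1.21=17.2101; Δ=(24.7842−3.6642)/(57.2000−36.0800)=1.0000; B=V−Δ·S=-26.7899
Root portfolio cost Δ·44+B reproduces V0=17.2101.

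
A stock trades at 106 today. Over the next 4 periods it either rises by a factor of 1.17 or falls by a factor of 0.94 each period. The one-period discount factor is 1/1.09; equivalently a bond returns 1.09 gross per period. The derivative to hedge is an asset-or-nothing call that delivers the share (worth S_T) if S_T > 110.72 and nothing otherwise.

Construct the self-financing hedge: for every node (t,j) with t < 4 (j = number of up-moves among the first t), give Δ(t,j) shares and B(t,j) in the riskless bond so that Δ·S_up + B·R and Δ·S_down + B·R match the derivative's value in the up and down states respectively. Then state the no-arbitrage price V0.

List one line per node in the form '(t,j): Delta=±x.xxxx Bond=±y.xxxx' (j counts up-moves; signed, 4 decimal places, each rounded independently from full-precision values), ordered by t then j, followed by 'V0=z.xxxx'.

No-arbitrage ⇒ martingale measure with p* = (R−d)/(u−d) = 0.6522.
At expiry t=4: V(4,0)=0.0000, V(4,1)=0.0000, V(4,2)=128.2134, V(4,3)=159.5847, V(4,4)=198.6320
  t=3,j=0: stock 88.0419 → up 103.0090 (V=0.0000), down 82.7594 (V=0.0000). Price 0.0000; hedge Δ=0.0000, bond B=0.0000.
  t=3,j=1: stock 109.5841 → up 128.2134 (V=128.2134), down 103.0090 (V=0.0000). Price 76.7132; hedge Δ=5.0870, bond B=-480.7362.
  t=3,j=2: stock 136.3972 → up 159.5847 (V=159.5847), down 128.2134 (V=128.2134). Price 136.3972; hedge Δ=1.0000, bond B=0.0000.
  t=3,j=3: stock 169.7710 → up 198.6320 (V=198.6320), down 159.5847 (V=159.5847). Price 169.7710; hedge Δ=1.0000, bond B=0.0000.
  t=2,j=0: stock 93.6616 → up 109.5841 (V=76.7132), down 88.0419 (V=0.0000). Price 45.8994; hedge Δ=3.5611, bond B=-287.6363.
  t=2,j=1: stock 116.5788 → up 136.3972 (V=136.3972), down 109.5841 (V=76.7132). Price 106.0895; hedge Δ=2.2259, bond B=-153.4060.
  t=2,j=2: stock 145.1034 → up 169.7710 (V=169.7710), down 136.3972 (V=136.3972). Price 145.1034; hedge Δ=1.0000, bond B=0.0000.
  t=1,j=0: stock 99.6400 → up 116.5788 (V=106.0895), down 93.6616 (V=45.8994). Price 78.1228; hedge Δ=2.6264, bond B=-183.5732.
  t=1,j=1: stock 124.0200 → up 145.1034 (V=145.1034), down 116.5788 (V=106.0895). Price 120.6728; hedge Δ=1.3677, bond B=-48.9529.
  t=0,j=0: stock 106.0000 → up 124.0200 (V=120.6728), down 99.6400 (V=78.1228). Price 97.1310; hedge Δ=1.7453, bond B=-87.8691.
Check: Δ(0,0)·S0 + B(0,0) = 97.1310 = V0.

(0,0): Delta=1.7453 Bond=-87.8691
(1,0): Delta=2.6264 Bond=-183.5732
(1,1): Delta=1.3677 Bond=-48.9529
(2,0): Delta=3.5611 Bond=-287.6363
(2,1): Delta=2.2259 Bond=-153.4060
(2,2): Delta=1.0000 Bond=0.0000
(3,0): Delta=0.0000 Bond=0.0000
(3,1): Delta=5.0870 Bond=-480.7362
(3,2): Delta=1.0000 Bond=0.0000
(3,3): Delta=1.0000 Bond=0.0000
V0=97.1310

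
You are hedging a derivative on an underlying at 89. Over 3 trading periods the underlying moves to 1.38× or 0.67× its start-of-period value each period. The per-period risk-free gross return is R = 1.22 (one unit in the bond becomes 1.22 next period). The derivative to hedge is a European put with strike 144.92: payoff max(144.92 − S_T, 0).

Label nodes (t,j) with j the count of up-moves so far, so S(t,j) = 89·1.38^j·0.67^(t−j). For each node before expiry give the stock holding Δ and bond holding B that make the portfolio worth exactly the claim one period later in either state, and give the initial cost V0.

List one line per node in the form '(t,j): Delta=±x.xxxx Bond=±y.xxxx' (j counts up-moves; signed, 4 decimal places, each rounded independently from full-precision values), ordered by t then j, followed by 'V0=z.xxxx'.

(0,0): Delta=-0.4323 Bond=52.0605
(1,0): Delta=-1.0000 Bond=97.3663
(1,1): Delta=-0.3521 Bond=53.6659
(2,0): Delta=-1.0000 Bond=118.7869
(2,1): Delta=-1.0000 Bond=118.7869
(2,2): Delta=-0.2606 Bond=49.9627
V0=13.5866

No-arbitrage ⇒ martingale measure with p* = (R−d)/(u−d) = 0.7746.
Payoff layer (t=3): V(3,0)=118.1521, V(3,1)=89.7861, V(3,2)=31.3606, V(3,3)=0.0000
  t=2,j=0: stock 39.9521 → up 55.1339 (V=89.7861), down 26.7679 (V=118.1521). Price 78.8348; hedge Δ=-1.0000, bond B=118.7869.
  t=2,j=1: stock 82.2894 → up 113.5594 (V=31.3606), down 55.1339 (V=89.7861). Price 36.4975; hedge Δ=-1.0000, bond B=118.7869.
  t=2,j=2: stock 169.4916 → up 233.8984 (V=0.0000), down 113.5594 (V=31.3606). Price 5.7928; hedge Δ=-0.2606, bond B=49.9627.
  t=1,j=0: stock 59.6300 → up 82.2894 (V=36.4975), down 39.9521 (V=78.8348). Price 37.7363; hedge Δ=-1.0000, bond B=97.3663.
  t=1,j=1: stock 122.8200 → up 169.4916 (V=5.7928), down 82.2894 (V=36.4975). Price 10.4198; hedge Δ=-0.3521, bond B=53.6659.
  t=0,j=0: stock 89.0000 → up 122.8200 (V=10.4198), down 59.6300 (V=37.7363). Price 13.5866; hedge Δ=-0.4323, bond B=52.0605.
Self-financing check: at every node Δ·S+B equals the discounted successor values.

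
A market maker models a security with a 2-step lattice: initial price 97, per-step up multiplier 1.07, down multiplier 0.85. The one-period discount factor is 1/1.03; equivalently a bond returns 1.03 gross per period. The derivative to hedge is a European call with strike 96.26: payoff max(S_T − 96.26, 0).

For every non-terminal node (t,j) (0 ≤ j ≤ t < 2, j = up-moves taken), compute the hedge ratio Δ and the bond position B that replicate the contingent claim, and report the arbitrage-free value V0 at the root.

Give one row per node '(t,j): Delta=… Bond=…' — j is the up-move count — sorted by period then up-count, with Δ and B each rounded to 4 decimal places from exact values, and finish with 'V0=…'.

Since d<R<u, set p* = (R−d)/(u−d) = 0.8182; price each node as the discounted p*-expectation of its children.
Payoff layer (t=2): V(2,0)=0.0000, V(2,1)=0.0000, V(2,2)=14.7953
Node (1,0) S=82.4500: V=(p*·0.0000+(1−p*)·0.0000)/1.03=0.0000; Δ=(0.0000−0.0000)/(88.2215−70.0825)=0.0000; B=V−Δ·S=0.0000
Node (1,1) S=103.7900: V=(p*·14.7953+(1−p*)·0.0000)/1.03=11.7527; Δ=(14.7953−0.0000)/(111.0553−88.2215)=0.6480; B=V−Δ·S=-55.4987
Node (0,0) S=97.0000: V=(p*·11.7527+(1−p*)·0.0000)/1.03=9.3357; Δ=(11.7527−0.0000)/(103.7900−82.4500)=0.5507; B=V−Δ·S=-44.0855
Each (Δ,B) replicates both successor values, so the strategy is self-financing and V0 is arbitrage-free.

(0,0): Delta=0.5507 Bond=-44.0855
(1,0): Delta=0.0000 Bond=0.0000
(1,1): Delta=0.6480 Bond=-55.4987
V0=9.3357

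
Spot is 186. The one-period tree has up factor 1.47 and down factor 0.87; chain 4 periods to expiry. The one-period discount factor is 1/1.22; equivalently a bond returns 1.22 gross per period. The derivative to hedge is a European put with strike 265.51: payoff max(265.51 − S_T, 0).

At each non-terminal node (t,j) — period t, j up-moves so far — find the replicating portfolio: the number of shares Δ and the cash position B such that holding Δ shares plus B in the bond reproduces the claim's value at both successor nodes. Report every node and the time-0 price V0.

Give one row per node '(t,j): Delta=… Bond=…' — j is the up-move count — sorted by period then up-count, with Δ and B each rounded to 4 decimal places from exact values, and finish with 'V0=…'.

(0,0): Delta=-0.1544 Bond=37.3852
(1,0): Delta=-0.3758 Bond=81.4377
(1,1): Delta=-0.0608 Bond=20.0188
(2,0): Delta=-0.7809 Bond=156.3886
(2,1): Delta=-0.2045 Bond=58.6150
(2,2): Delta=0.0000 Bond=0.0000
(3,0): Delta=-1.0000 Bond=217.6311
(3,1): Delta=-0.6883 Bond=171.6247
(3,2): Delta=0.0000 Bond=0.0000
(3,3): Delta=0.0000 Bond=0.0000
V0=8.6741

The replicating-portfolio and risk-neutral prices coincide; use p* = (1.22−0.87)/(1.47−0.87) = 0.5833 for the latter.
Terminal payoffs: V(4,0)=158.9510, V(4,1)=85.4621, V(4,2)=0.0000, V(4,3)=0.0000, V(4,4)=0.0000
  t=3,j=0: stock 122.4816 → up 180.0479 (V=85.4621), down 106.5590 (V=158.9510). Price 95.1496; hedge Δ=-1.0000, bond B=217.6311.
  t=3,j=1: stock 206.9516 → up 304.2188 (V=0.0000), down 180.0479 (V=85.4621). Price 29.1879; hedge Δ=-0.6883, bond B=171.6247.
  t=3,j=2: stock 349.6768 → up 514.0250 (V=0.0000), down 304.2188 (V=0.0000). Price 0.0000; hedge Δ=0.0000, bond B=0.0000.
  t=3,j=3: stock 590.8333 → up 868.5249 (V=0.0000), down 514.0250 (V=0.0000). Price 0.0000; hedge Δ=0.0000, bond B=0.0000.
  t=2,j=0: stock 140.7834 → up 206.9516 (V=29.1879), down 122.4816 (V=95.1496). Price 46.4524; hedge Δ=-0.7809, bond B=156.3886.
  t=2,j=1: stock 237.8754 → up 349.6768 (V=0.0000), down 206.9516 (V=29.1879). Price 9.9685; hedge Δ=-0.2045, bond B=58.6150.
  t=2,j=2: stock 401.9274 → up 590.8333 (V=0.0000), down 349.6768 (V=0.0000). Price 0.0000; hedge Δ=0.0000, bond B=0.0000.
  t=1,j=0: stock 161.8200 → up 237.8754 (V=9.9685), down 140.7834 (V=46.4524). Price 20.6313; hedge Δ=-0.3758, bond B=81.4377.
  t=1,j=1: stock 273.4200 → up 401.9274 (V=0.0000), down 237.8754 (V=9.9685). Price 3.4046; hedge Δ=-0.0608, bond B=20.0188.
  t=0,j=0: stock 186.0000 → up 273.4200 (V=3.4046), down 161.8200 (V=20.6313). Price 8.6741; hedge Δ=-0.1544, bond B=37.3852.
Check: Δ(0,0)·S0 + B(0,0) = 8.6741 = V0.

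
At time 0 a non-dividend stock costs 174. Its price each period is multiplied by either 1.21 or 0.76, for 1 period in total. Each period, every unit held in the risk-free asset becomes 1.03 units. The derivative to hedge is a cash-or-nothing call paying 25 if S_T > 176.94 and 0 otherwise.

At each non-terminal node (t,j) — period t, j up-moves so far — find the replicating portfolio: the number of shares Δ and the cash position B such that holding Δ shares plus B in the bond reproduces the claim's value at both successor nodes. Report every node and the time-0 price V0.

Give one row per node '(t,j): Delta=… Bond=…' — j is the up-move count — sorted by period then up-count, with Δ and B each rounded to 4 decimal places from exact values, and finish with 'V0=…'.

No-arbitrage ⇒ martingale measure with p* = (R−d)/(u−d) = 0.6000.
Terminal values V(1,·): V(1,0)=0.0000, V(1,1)=25.0000
Node (0,0) S=174.0000: V=(p*·25.0000+(1−p*)·0.0000)/1.03=14.5631; Δ=(25.0000−0.0000)/(210.5400−132.2400)=0.3193; B=V−Δ·S=-40.9924
The time-0 hedge costs 14.5631, which is the no-arbitrage price.

(0,0): Delta=0.3193 Bond=-40.9924
V0=14.5631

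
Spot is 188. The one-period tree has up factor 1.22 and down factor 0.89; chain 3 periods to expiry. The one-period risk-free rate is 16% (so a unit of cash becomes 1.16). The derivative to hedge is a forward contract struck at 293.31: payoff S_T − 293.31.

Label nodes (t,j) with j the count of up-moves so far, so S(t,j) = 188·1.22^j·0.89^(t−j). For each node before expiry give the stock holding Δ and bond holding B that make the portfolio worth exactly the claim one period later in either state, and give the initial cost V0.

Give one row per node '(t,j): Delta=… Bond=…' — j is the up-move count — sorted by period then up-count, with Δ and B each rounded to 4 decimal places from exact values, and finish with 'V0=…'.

(0,0): Delta=1.0000 Bond=-187.9113
(1,0): Delta=1.0000 Bond=-217.9771
(1,1): Delta=1.0000 Bond=-217.9771
(2,0): Delta=1.0000 Bond=-252.8534
(2,1): Delta=1.0000 Bond=-252.8534
(2,2): Delta=1.0000 Bond=-252.8534
V0=0.0887

Under the risk-neutral measure, an up-move has probability p* = (R−d)/(u−d) = 0.8182 and values discount at R = 1.16.
Terminal payoffs: V(3,0)=-160.7758, V(3,1)=-111.6339, V(3,2)=-44.2709, V(3,3)=48.0694
(2,0): S=148.9148. Δ = (V_up−V_dn)/(S_up−S_dn) = (-111.6339−-160.7758)/(181.6761−132.5342) = 1.0000. V = [p*·-111.6339 + (1−p*)·-160.7758]/1.16 = -103.9386. B = V − Δ·S = -252.8534.
(2,1): S=204.1304. Δ = (V_up−V_dn)/(S_up−S_dn) = (-44.2709−-111.6339)/(249.0391−181.6761) = 1.0000. V = [p*·-44.2709 + (1−p*)·-111.6339]/1.16 = -48.7230. B = V − Δ·S = -252.8534.
(2,2): S=279.8192. Δ = (V_up−V_dn)/(S_up−S_dn) = (48.0694−-44.2709)/(341.3794−249.0391) = 1.0000. V = [p*·48.0694 + (1−p*)·-44.2709]/1.16 = 26.9658. B = V − Δ·S = -252.8534.
(1,0): S=167.3200. Δ = (V_up−V_dn)/(S_up−S_dn) = (-48.7230−-103.9386)/(204.1304−148.9148) = 1.0000. V = [p*·-48.7230 + (1−p*)·-103.9386]/1.16 = -50.6571. B = V − Δ·S = -217.9771.
(1,1): S=229.3600. Δ = (V_up−V_dn)/(S_up−S_dn) = (26.9658−-48.7230)/(279.8192−204.1304) = 1.0000. V = [p*·26.9658 + (1−p*)·-48.7230]/1.16 = 11.3829. B = V − Δ·S = -217.9771.
(0,0): S=188.0000. Δ = (V_up−V_dn)/(S_up−S_dn) = (11.3829−-50.6571)/(229.3600−167.3200) = 1.0000. V = [p*·11.3829 + (1−p*)·-50.6571]/1.16 = 0.0887. B = V − Δ·S = -187.9113.
Each (Δ,B) replicates both successor values, so the strategy is self-financing and V0 is arbitrage-free.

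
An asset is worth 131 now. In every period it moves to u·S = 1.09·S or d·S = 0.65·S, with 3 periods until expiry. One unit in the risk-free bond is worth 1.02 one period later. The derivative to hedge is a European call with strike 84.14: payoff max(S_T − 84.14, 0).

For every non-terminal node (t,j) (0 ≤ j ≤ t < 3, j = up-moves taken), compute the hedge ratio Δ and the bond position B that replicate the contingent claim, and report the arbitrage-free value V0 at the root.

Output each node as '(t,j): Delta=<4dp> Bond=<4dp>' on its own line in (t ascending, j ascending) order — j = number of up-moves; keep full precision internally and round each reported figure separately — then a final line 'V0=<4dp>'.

The replicating-portfolio and risk-neutral prices coincide; use p* = (1.02−0.65)/(1.09−0.65) = 0.8409 for the latter.
Terminal values V(3,·): V(3,0)=0.0000, V(3,1)=0.0000, V(3,2)=17.0267, V(3,3)=85.5088
Node (2,0) S=55.3475: V=(p*·0.0000+(1−p*)·0.0000)/1.02=0.0000; Δ=(0.0000−0.0000)/(60.3288−35.9759)=0.0000; B=V−Δ·S=0.0000
Node (2,1) S=92.8135: V=(p*·17.0267+(1−p*)·0.0000)/1.02=14.0372; Δ=(17.0267−0.0000)/(101.1667−60.3288)=0.4169; B=V−Δ·S=-24.6599
Node (2,2) S=155.6411: V=(p*·85.5088+(1−p*)·17.0267)/1.02=73.1509; Δ=(85.5088−17.0267)/(169.6488−101.1667)=1.0000; B=V−Δ·S=-82.4902
Node (1,0) S=85.1500: V=(p*·14.0372+(1−p*)·0.0000)/1.02=11.5725; Δ=(14.0372−0.0000)/(92.8135−55.3475)=0.3747; B=V−Δ·S=-20.3301
Node (1,1) S=142.7900: V=(p*·73.1509+(1−p*)·14.0372)/1.02=62.4965; Δ=(73.1509−14.0372)/(155.6411−92.8135)=0.9409; B=V−Δ·S=-71.8529
Node (0,0) S=131.0000: V=(p*·62.4965+(1−p*)·11.5725)/1.02=53.3284; Δ=(62.4965−11.5725)/(142.7900−85.1500)=0.8835; B=V−Δ·S=-62.4079
Self-financing check: at every node Δ·S+B equals the discounted successor values.

(0,0): Delta=0.8835 Bond=-62.4079
(1,0): Delta=0.3747 Bond=-20.3301
(1,1): Delta=0.9409 Bond=-71.8529
(2,0): Delta=0.0000 Bond=0.0000
(2,1): Delta=0.4169 Bond=-24.6599
(2,2): Delta=1.0000 Bond=-82.4902
V0=53.3284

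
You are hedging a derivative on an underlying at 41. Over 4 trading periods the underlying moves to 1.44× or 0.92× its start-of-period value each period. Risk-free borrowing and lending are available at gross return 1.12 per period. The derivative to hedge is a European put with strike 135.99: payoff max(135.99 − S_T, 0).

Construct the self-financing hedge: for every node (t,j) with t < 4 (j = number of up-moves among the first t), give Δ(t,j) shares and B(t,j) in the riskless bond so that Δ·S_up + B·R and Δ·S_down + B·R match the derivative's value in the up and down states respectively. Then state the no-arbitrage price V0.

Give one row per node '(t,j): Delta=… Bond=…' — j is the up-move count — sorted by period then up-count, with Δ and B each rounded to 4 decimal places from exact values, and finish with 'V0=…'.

Under the risk-neutral measure, an up-move has probability p* = (R−d)/(u−d) = 0.3846 and values discount at R = 1.12.
At expiry t=4: V(4,0)=106.6179, V(4,1)=90.0163, V(4,2)=64.0311, V(4,3)=23.3587, V(4,4)=0.0000
  t=3,j=0: stock 31.9262 → up 45.9737 (V=90.0163), down 29.3721 (V=106.6179). Price 89.4934; hedge Δ=-1.0000, bond B=121.4196.
  t=3,j=1: stock 49.9715 → up 71.9589 (V=64.0311), down 45.9737 (V=90.0163). Price 71.4482; hedge Δ=-1.0000, bond B=121.4196.
  t=3,j=2: stock 78.2162 → up 112.6313 (V=23.3587), down 71.9589 (V=64.0311). Price 43.2035; hedge Δ=-1.0000, bond B=121.4196.
  t=3,j=3: stock 122.4253 → up 176.2925 (V=0.0000), down 112.6313 (V=23.3587). Price 12.8344; hedge Δ=-0.3669, bond B=57.7550.
  t=2,j=0: stock 34.7024 → up 49.9715 (V=71.4482), down 31.9262 (V=89.4934). Price 73.7080; hedge Δ=-1.0000, bond B=108.4104.
  t=2,j=1: stock 54.3168 → up 78.2162 (V=43.2035), down 49.9715 (V=71.4482). Price 54.0936; hedge Δ=-1.0000, bond B=108.4104.
  t=2,j=2: stock 85.0176 → up 122.4253 (V=12.8344), down 78.2162 (V=43.2035). Price 28.1456; hedge Δ=-0.6869, bond B=86.5475.
  t=1,j=0: stock 37.7200 → up 54.3168 (V=54.0936), down 34.7024 (V=73.7080). Price 59.0750; hedge Δ=-1.0000, bond B=96.7950.
  t=1,j=1: stock 59.0400 → up 85.0176 (V=28.1456), down 54.3168 (V=54.0936). Price 39.3871; hedge Δ=-0.8452, bond B=89.2871.
  t=0,j=0: stock 41.0000 → up 59.0400 (V=39.3871), down 37.7200 (V=59.0750). Price 45.9846; hedge Δ=-0.9234, bond B=83.8459.
Self-financing check: at every node Δ·S+B equals the discounted successor values.

(0,0): Delta=-0.9234 Bond=83.8459
(1,0): Delta=-1.0000 Bond=96.7950
(1,1): Delta=-0.8452 Bond=89.2871
(2,0): Delta=-1.0000 Bond=108.4104
(2,1): Delta=-1.0000 Bond=108.4104
(2,2): Delta=-0.6869 Bond=86.5475
(3,0): Delta=-1.0000 Bond=121.4196
(3,1): Delta=-1.0000 Bond=121.4196
(3,2): Delta=-1.0000 Bond=121.4196
(3,3): Delta=-0.3669 Bond=57.7550
V0=45.9846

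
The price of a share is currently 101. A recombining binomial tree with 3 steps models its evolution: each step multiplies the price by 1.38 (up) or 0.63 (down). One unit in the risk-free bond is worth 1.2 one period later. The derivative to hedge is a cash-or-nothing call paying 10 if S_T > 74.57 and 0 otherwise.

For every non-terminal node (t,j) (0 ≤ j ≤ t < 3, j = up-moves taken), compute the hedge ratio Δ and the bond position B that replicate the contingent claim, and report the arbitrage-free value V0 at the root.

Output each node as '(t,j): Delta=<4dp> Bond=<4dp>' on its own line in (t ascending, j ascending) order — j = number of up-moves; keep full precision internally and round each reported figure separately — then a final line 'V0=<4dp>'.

Since d<R<u, set p* = (R−d)/(u−d) = 0.7600; price each node as the discounted p*-expectation of its children.
Terminal values V(3,·): V(3,0)=0.0000, V(3,1)=0.0000, V(3,2)=10.0000, V(3,3)=10.0000
  t=2,j=0: stock 40.0869 → up 55.3199 (V=0.0000), down 25.2547 (V=0.0000). Price 0.0000; hedge Δ=0.0000, bond B=0.0000.
  t=2,j=1: stock 87.8094 → up 121.1770 (V=10.0000), down 55.3199 (V=0.0000). Price 6.3333; hedge Δ=0.1518, bond B=-7.0000.
  t=2,j=2: stock 192.3444 → up 265.4353 (V=10.0000), down 121.1770 (V=10.0000). Price 8.3333; hedge Δ=0.0000, bond B=8.3333.
  t=1,j=0: stock 63.6300 → up 87.8094 (V=6.3333), down 40.0869 (V=0.0000). Price 4.0111; hedge Δ=0.1327, bond B=-4.4333.
  t=1,j=1: stock 139.3800 → up 192.3444 (V=8.3333), down 87.8094 (V=6.3333). Price 6.5444; hedge Δ=0.0191, bond B=3.8778.
  t=0,j=0: stock 101.0000 → up 139.3800 (V=6.5444), down 63.6300 (V=4.0111). Price 4.9470; hedge Δ=0.0334, bond B=1.5693.
Root portfolio cost Δ·101+B reproduces V0=4.9470.

(0,0): Delta=0.0334 Bond=1.5693
(1,0): Delta=0.1327 Bond=-4.4333
(1,1): Delta=0.0191 Bond=3.8778
(2,0): Delta=0.0000 Bond=0.0000
(2,1): Delta=0.1518 Bond=-7.0000
(2,2): Delta=0.0000 Bond=8.3333
V0=4.9470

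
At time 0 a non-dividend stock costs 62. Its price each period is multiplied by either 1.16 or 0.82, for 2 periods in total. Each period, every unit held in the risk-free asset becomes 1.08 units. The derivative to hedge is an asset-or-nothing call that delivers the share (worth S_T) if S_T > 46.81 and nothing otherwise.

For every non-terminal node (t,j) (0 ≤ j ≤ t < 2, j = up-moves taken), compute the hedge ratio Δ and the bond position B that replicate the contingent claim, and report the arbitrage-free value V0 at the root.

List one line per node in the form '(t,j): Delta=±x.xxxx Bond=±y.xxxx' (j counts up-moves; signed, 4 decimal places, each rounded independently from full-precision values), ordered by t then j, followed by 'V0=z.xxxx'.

Risk-neutral probability p* = (R−d)/(u−d) = (1.08−0.82)/(1.16−0.82) = 0.7647.
Terminal payoffs: V(2,0)=0.0000, V(2,1)=58.9744, V(2,2)=83.4272
Node (1,0) S=50.8400: V=(p*·58.9744+(1−p*)·0.0000)/1.08=41.7575; Δ=(58.9744−0.0000)/(58.9744−41.6888)=3.4118; B=V−Δ·S=-131.6966
Node (1,1) S=71.9200: V=(p*·83.4272+(1−p*)·58.9744)/1.08=71.9200; Δ=(83.4272−58.9744)/(83.4272−58.9744)=1.0000; B=V−Δ·S=0.0000
Node (0,0) S=62.0000: V=(p*·71.9200+(1−p*)·41.7575)/1.08=60.0212; Δ=(71.9200−41.7575)/(71.9200−50.8400)=1.4309; B=V−Δ·S=-28.6921
The time-0 hedge costs 60.0212, which is the no-arbitrage price.

(0,0): Delta=1.4309 Bond=-28.6921
(1,0): Delta=3.4118 Bond=-131.6966
(1,1): Delta=1.0000 Bond=0.0000
V0=60.0212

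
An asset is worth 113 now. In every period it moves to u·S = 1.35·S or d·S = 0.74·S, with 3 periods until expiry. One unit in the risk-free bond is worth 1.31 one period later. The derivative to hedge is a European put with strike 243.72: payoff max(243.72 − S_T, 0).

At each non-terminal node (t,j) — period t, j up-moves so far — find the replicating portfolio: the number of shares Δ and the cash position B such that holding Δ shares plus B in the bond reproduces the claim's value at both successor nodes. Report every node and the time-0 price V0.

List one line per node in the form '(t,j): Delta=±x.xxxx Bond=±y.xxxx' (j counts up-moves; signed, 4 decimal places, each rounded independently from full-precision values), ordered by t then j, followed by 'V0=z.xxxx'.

Under the risk-neutral measure, an up-move has probability p* = (R−d)/(u−d) = 0.9344 and values discount at R = 1.31.
Payoff layer (t=3): V(3,0)=197.9297, V(3,1)=160.1836, V(3,2)=91.3225, V(3,3)=0.0000
  t=2,j=0: stock 61.8788 → up 83.5364 (V=160.1836), down 45.7903 (V=197.9297). Price 124.1670; hedge Δ=-1.0000, bond B=186.0458.
  t=2,j=1: stock 112.8870 → up 152.3975 (V=91.3225), down 83.5364 (V=160.1836). Price 73.1588; hedge Δ=-1.0000, bond B=186.0458.
  t=2,j=2: stock 205.9425 → up 278.0224 (V=0.0000), down 152.3975 (V=91.3225). Price 4.5713; hedge Δ=-0.7269, bond B=154.2804.
  t=1,j=0: stock 83.6200 → up 112.8870 (V=73.1588), down 61.8788 (V=124.1670). Price 58.3997; hedge Δ=-1.0000, bond B=142.0197.
  t=1,j=1: stock 152.5500 → up 205.9425 (V=4.5713), down 112.8870 (V=73.1588). Price 6.9228; hedge Δ=-0.7371, bond B=119.3613.
  t=0,j=0: stock 113.0000 → up 152.5500 (V=6.9228), down 83.6200 (V=58.3997). Price 7.8613; hedge Δ=-0.7468, bond B=92.2497.
Self-financing check: at every node Δ·S+B equals the discounted successor values.

(0,0): Delta=-0.7468 Bond=92.2497
(1,0): Delta=-1.0000 Bond=142.0197
(1,1): Delta=-0.7371 Bond=119.3613
(2,0): Delta=-1.0000 Bond=186.0458
(2,1): Delta=-1.0000 Bond=186.0458
(2,2): Delta=-0.7269 Bond=154.2804
V0=7.8613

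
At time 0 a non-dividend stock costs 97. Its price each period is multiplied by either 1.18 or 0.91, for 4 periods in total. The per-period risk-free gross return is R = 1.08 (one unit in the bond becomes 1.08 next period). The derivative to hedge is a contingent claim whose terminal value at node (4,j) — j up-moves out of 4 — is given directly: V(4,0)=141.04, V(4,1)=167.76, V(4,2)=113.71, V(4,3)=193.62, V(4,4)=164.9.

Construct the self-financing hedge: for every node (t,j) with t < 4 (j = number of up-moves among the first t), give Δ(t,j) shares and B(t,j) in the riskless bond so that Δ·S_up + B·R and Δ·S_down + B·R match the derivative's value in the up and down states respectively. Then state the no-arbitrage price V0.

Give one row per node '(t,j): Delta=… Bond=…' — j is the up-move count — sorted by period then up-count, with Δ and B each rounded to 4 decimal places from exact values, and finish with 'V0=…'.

(0,0): Delta=0.4663 Bond=71.4470
(1,0): Delta=0.3646 Bond=86.1357
(1,1): Delta=0.5124 Bond=71.8847
(2,0): Delta=-1.0304 Bond=205.0825
(2,1): Delta=0.9974 Bond=27.1112
(2,2): Delta=0.2923 Bond=107.3555
(3,0): Delta=1.3539 Bond=47.2071
(3,1): Delta=-2.1120 Bond=324.0079
(3,2): Delta=2.4080 Bond=-144.0892
(3,3): Delta=-0.6674 Bond=268.9047
V0=116.6749

Risk-neutral probability p* = (R−d)/(u−d) = (1.08−0.91)/(1.18−0.91) = 0.6296.
Terminal payoffs: V(4,0)=141.0400, V(4,1)=167.7600, V(4,2)=113.7100, V(4,3)=193.6200, V(4,4)=164.9000
Node (3,0) S=73.0964: V=(p*·167.7600+(1−p*)·141.0400)/1.08=146.1701; Δ=(167.7600−141.0400)/(86.2537−66.5177)=1.3539; B=V−Δ·S=47.2071
Node (3,1) S=94.7843: V=(p*·113.7100+(1−p*)·167.7600)/1.08=123.8227; Δ=(113.7100−167.7600)/(111.8455−86.2537)=-2.1120; B=V−Δ·S=324.0079
Node (3,2) S=122.9071: V=(p*·193.6200+(1−p*)·113.7100)/1.08=151.8738; Δ=(193.6200−113.7100)/(145.0304−111.8455)=2.4080; B=V−Δ·S=-144.0892
Node (3,3) S=159.3741: V=(p*·164.9000+(1−p*)·193.6200)/1.08=162.5343; Δ=(164.9000−193.6200)/(188.0614−145.0304)=-0.6674; B=V−Δ·S=268.9047
Node (2,0) S=80.3257: V=(p*·123.8227+(1−p*)·146.1701)/1.08=122.3144; Δ=(123.8227−146.1701)/(94.7843−73.0964)=-1.0304; B=V−Δ·S=205.0825
Node (2,1) S=104.1586: V=(p*·151.8738+(1−p*)·123.8227)/1.08=131.0042; Δ=(151.8738−123.8227)/(122.9071−94.7843)=0.9974; B=V−Δ·S=27.1112
Node (2,2) S=135.0628: V=(p*·162.5343+(1−p*)·151.8738)/1.08=146.8389; Δ=(162.5343−151.8738)/(159.3741−122.9071)=0.2923; B=V−Δ·S=107.3555
Node (1,0) S=88.2700: V=(p*·131.0042+(1−p*)·122.3144)/1.08=118.3201; Δ=(131.0042−122.3144)/(104.1586−80.3257)=0.3646; B=V−Δ·S=86.1357
Node (1,1) S=114.4600: V=(p*·146.8389+(1−p*)·131.0042)/1.08=130.5316; Δ=(146.8389−131.0042)/(135.0628−104.1586)=0.5124; B=V−Δ·S=71.8847
Node (0,0) S=97.0000: V=(p*·130.5316+(1−p*)·118.3201)/1.08=116.6749; Δ=(130.5316−118.3201)/(114.4600−88.2700)=0.4663; B=V−Δ·S=71.4470
Check: Δ(0,0)·S0 + B(0,0) = 116.6749 = V0.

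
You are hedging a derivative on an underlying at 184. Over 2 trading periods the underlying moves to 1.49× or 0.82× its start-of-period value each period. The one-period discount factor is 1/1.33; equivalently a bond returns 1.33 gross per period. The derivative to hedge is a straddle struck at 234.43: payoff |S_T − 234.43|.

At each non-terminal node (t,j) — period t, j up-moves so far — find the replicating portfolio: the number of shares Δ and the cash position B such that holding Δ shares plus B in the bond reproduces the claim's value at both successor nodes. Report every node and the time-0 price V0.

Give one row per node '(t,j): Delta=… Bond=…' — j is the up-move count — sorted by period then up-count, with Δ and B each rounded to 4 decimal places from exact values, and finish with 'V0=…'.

(0,0): Delta=0.6162 Bond=-50.8214
(1,0): Delta=-1.0000 Bond=176.2632
(1,1): Delta=0.8953 Bond=-144.0961
V0=62.5635

Risk-neutral probability p* = (R−d)/(u−d) = (1.33−0.82)/(1.49−0.82) = 0.7612.
Terminal values V(2,·): V(2,0)=110.7084, V(2,1)=9.6188, V(2,2)=174.0684
(1,0): S=150.8800. Δ = (V_up−V_dn)/(S_up−S_dn) = (9.6188−110.7084)/(224.8112−123.7216) = -1.0000. V = [p*·9.6188 + (1−p*)·110.7084]/1.33 = 25.3832. B = V − Δ·S = 176.2632.
(1,1): S=274.1600. Δ = (V_up−V_dn)/(S_up−S_dn) = (174.0684−9.6188)/(408.4984−224.8112) = 0.8953. V = [p*·174.0684 + (1−p*)·9.6188]/1.33 = 101.3510. B = V − Δ·S = -144.0961.
(0,0): S=184.0000. Δ = (V_up−V_dn)/(S_up−S_dn) = (101.3510−25.3832)/(274.1600−150.8800) = 0.6162. V = [p*·101.3510 + (1−p*)·25.3832]/1.33 = 62.5635. B = V − Δ·S = -50.8214.
Check: Δ(0,0)·S0 + B(0,0) = 62.5635 = V0.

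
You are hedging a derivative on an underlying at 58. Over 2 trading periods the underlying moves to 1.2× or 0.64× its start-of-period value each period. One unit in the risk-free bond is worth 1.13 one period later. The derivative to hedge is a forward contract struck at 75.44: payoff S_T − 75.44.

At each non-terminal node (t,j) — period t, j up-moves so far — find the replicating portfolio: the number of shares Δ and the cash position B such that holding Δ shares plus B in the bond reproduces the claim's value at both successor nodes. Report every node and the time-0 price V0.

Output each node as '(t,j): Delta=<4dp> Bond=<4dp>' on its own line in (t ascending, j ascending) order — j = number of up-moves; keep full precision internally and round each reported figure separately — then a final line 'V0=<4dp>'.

No-arbitrage ⇒ martingale measure with p* = (R−d)/(u−d) = 0.8750.
Terminal payoffs: V(2,0)=-51.6832, V(2,1)=-30.8960, V(2,2)=8.0800
  t=1,j=0: stock 37.1200 → up 44.5440 (V=-30.8960), down 23.7568 (V=-51.6832). Price -29.6411; hedge Δ=1.0000, bond B=-66.7611.
  t=1,j=1: stock 69.6000 → up 83.5200 (V=8.0800), down 44.5440 (V=-30.8960). Price 2.8389; hedge Δ=1.0000, bond B=-66.7611.
  t=0,j=0: stock 58.0000 → up 69.6000 (V=2.8389), down 37.1200 (V=-29.6411). Price -1.0806; hedge Δ=1.0000, bond B=-59.0806.
Each (Δ,B) replicates both successor values, so the strategy is self-financing and V0 is arbitrage-free.

(0,0): Delta=1.0000 Bond=-59.0806
(1,0): Delta=1.0000 Bond=-66.7611
(1,1): Delta=1.0000 Bond=-66.7611
V0=-1.0806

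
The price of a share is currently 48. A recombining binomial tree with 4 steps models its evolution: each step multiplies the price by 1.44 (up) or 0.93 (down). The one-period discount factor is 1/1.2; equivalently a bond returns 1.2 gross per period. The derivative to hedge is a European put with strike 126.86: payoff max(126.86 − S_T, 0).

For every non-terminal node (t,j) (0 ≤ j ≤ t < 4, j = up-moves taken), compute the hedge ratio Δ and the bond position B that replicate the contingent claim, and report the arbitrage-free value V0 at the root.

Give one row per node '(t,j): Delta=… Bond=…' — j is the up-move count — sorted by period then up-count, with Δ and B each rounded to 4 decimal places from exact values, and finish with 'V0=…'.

(0,0): Delta=-0.6834 Bond=49.8619
(1,0): Delta=-0.9450 Bond=71.5113
(1,1): Delta=-0.5332 Bond=49.4547
(2,0): Delta=-1.0000 Bond=88.0972
(2,1): Delta=-0.9134 Bond=83.7836
(2,2): Delta=-0.3150 Bond=37.6231
(3,0): Delta=-1.0000 Bond=105.7167
(3,1): Delta=-1.0000 Bond=105.7167
(3,2): Delta=-0.8637 Bond=95.9390
(3,3): Delta=0.0000 Bond=0.0000
V0=17.0582

Under the risk-neutral measure, an up-move has probability p* = (R−d)/(u−d) = 0.5294 and values discount at R = 1.2.
Terminal values V(4,·): V(4,0)=90.9535, V(4,1)=71.2628, V(4,2)=40.7741, V(4,3)=0.0000, V(4,4)=0.0000
(3,0): S=38.6091. Δ = (V_up−V_dn)/(S_up−S_dn) = (71.2628−90.9535)/(55.5972−35.9065) = -1.0000. V = [p*·71.2628 + (1−p*)·90.9535]/1.2 = 67.1075. B = V − Δ·S = 105.7167.
(3,1): S=59.7819. Δ = (V_up−V_dn)/(S_up−S_dn) = (40.7741−71.2628)/(86.0859−55.5972) = -1.0000. V = [p*·40.7741 + (1−p*)·71.2628]/1.2 = 45.9348. B = V − Δ·S = 105.7167.
(3,2): S=92.5655. Δ = (V_up−V_dn)/(S_up−S_dn) = (0.0000−40.7741)/(133.2943−86.0859) = -0.8637. V = [p*·0.0000 + (1−p*)·40.7741]/1.2 = 15.9898. B = V − Δ·S = 95.9390.
(3,3): S=143.3272. Δ = (V_up−V_dn)/(S_up−S_dn) = (0.0000−0.0000)/(206.3912−133.2943) = 0.0000. V = [p*·0.0000 + (1−p*)·0.0000]/1.2 = 0.0000. B = V − Δ·S = 0.0000.
(2,0): S=41.5152. Δ = (V_up−V_dn)/(S_up−S_dn) = (45.9348−67.1075)/(59.7819−38.6091) = -1.0000. V = [p*·45.9348 + (1−p*)·67.1075]/1.2 = 46.5820. B = V − Δ·S = 88.0972.
(2,1): S=64.2816. Δ = (V_up−V_dn)/(S_up−S_dn) = (15.9898−45.9348)/(92.5655−59.7819) = -0.9134. V = [p*·15.9898 + (1−p*)·45.9348]/1.2 = 25.0680. B = V − Δ·S = 83.7836.
(2,2): S=99.5328. Δ = (V_up−V_dn)/(S_up−S_dn) = (0.0000−15.9898)/(143.3272−92.5655) = -0.3150. V = [p*·0.0000 + (1−p*)·15.9898]/1.2 = 6.2705. B = V − Δ·S = 37.6231.
(1,0): S=44.6400. Δ = (V_up−V_dn)/(S_up−S_dn) = (25.0680−46.5820)/(64.2816−41.5152) = -0.9450. V = [p*·25.0680 + (1−p*)·46.5820]/1.2 = 29.3269. B = V − Δ·S = 71.5113.
(1,1): S=69.1200. Δ = (V_up−V_dn)/(S_up−S_dn) = (6.2705−25.0680)/(99.5328−64.2816) = -0.5332. V = [p*·6.2705 + (1−p*)·25.0680]/1.2 = 12.5970. B = V − Δ·S = 49.4547.
(0,0): S=48.0000. Δ = (V_up−V_dn)/(S_up−S_dn) = (12.5970−29.3269)/(69.1200−44.6400) = -0.6834. V = [p*·12.5970 + (1−p*)·29.3269]/1.2 = 17.0582. B = V − Δ·S = 49.8619.
The time-0 hedge costs 17.0582, which is the no-arbitrage price.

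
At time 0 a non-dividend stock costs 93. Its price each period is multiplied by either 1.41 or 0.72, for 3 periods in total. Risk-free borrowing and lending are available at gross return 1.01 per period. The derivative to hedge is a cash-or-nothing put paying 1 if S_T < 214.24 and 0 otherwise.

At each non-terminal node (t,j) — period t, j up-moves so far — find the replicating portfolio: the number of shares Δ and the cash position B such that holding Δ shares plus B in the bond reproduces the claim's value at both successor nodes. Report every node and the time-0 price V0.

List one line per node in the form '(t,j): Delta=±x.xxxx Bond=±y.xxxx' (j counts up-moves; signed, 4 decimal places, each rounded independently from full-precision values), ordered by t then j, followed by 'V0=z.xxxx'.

Risk-neutral probability p* = (R−d)/(u−d) = (1.01−0.72)/(1.41−0.72) = 0.4203.
Terminal values V(3,·): V(3,0)=1.0000, V(3,1)=1.0000, V(3,2)=1.0000, V(3,3)=0.0000
  t=2,j=0: stock 48.2112 → up 67.9778 (V=1.0000), down 34.7121 (V=1.0000). Price 0.9901; hedge Δ=0.0000, bond B=0.9901.
  t=2,j=1: stock 94.4136 → up 133.1232 (V=1.0000), down 67.9778 (V=1.0000). Price 0.9901; hedge Δ=0.0000, bond B=0.9901.
  t=2,j=2: stock 184.8933 → up 260.6996 (V=0.0000), down 133.1232 (V=1.0000). Price 0.5740; hedge Δ=-0.0078, bond B=2.0232.
  t=1,j=0: stock 66.9600 → up 94.4136 (V=0.9901), down 48.2112 (V=0.9901). Price 0.9803; hedge Δ=0.0000, bond B=0.9803.
  t=1,j=1: stock 131.1300 → up 184.8933 (V=0.5740), down 94.4136 (V=0.9901). Price 0.8071; hedge Δ=-0.0046, bond B=1.4102.
  t=0,j=0: stock 93.0000 → up 131.1300 (V=0.8071), down 66.9600 (V=0.9803). Price 0.8985; hedge Δ=-0.0027, bond B=1.1495.
Check: Δ(0,0)·S0 + B(0,0) = 0.8985 = V0.

(0,0): Delta=-0.0027 Bond=1.1495
(1,0): Delta=0.0000 Bond=0.9803
(1,1): Delta=-0.0046 Bond=1.4102
(2,0): Delta=0.0000 Bond=0.9901
(2,1): Delta=0.0000 Bond=0.9901
(2,2): Delta=-0.0078 Bond=2.0232
V0=0.8985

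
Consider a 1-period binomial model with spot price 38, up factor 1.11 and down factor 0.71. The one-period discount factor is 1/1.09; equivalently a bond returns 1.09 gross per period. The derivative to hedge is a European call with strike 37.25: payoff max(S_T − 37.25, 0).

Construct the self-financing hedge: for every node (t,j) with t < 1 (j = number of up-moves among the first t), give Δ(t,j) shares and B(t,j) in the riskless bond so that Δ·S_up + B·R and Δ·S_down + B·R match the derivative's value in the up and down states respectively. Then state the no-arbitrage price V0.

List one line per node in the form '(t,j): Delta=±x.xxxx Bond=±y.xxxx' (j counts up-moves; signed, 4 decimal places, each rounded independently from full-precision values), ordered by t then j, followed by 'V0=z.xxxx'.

(0,0): Delta=0.3243 Bond=-8.0282
V0=4.2968

Under the risk-neutral measure, an up-move has probability p* = (R−d)/(u−d) = 0.9500 and values discount at R = 1.09.
At expiry t=1: V(1,0)=0.0000, V(1,1)=4.9300
  t=0,j=0: stock 38.0000 → up 42.1800 (V=4.9300), down 26.9800 (V=0.0000). Price 4.2968; hedge Δ=0.3243, bond B=-8.0282.
The time-0 hedge costs 4.2968, which is the no-arbitrage price.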